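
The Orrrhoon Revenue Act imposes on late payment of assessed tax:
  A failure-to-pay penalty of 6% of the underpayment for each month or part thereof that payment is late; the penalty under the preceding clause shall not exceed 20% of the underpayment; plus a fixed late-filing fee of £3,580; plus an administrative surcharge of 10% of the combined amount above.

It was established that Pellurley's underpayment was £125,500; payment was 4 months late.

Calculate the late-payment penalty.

Penalty: £31,548

Accrued rate: 6% × 4 = 24%, capped at 20% → 20%
Failure-to-pay penalty: 20% of £125,500 = £25,100
Penalty before surcharge: £25,100 + £3,580 = £28,680
Administrative surcharge: 10% of £28,680 = £2,868
Total penalty: £28,680 + £2,868 = £31,548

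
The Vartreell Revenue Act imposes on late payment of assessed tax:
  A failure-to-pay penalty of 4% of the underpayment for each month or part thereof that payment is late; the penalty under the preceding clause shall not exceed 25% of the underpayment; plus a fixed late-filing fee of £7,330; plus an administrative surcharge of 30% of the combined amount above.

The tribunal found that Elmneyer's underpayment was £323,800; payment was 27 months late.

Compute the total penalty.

Accrued rate: 4% × 27 = 108%, capped at 25% → 25%
Failure-to-pay penalty: 25% of £323,800 = £80,950
Penalty before surcharge: £80,950 + £7,330 = £88,280
Administrative surcharge: 30% of £88,280 = £26,484
Total penalty: £88,280 + £26,484 = £114,764

£114,764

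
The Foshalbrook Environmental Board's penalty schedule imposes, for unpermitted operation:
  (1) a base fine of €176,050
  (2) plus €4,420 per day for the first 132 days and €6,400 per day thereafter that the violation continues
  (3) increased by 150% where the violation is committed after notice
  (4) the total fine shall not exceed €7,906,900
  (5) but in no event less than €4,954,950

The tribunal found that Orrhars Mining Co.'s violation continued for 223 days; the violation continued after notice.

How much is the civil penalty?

First 132 days: 132 × €4,420 = €583,440
Remaining days: (223 − 132) × €6,400 = €582,400
Per-day component: €583,440 + €582,400 = €1,165,840
Base plus per-day: €176,050 + €1,165,840 = €1,341,890
Enhancement: 150% of €1,341,890 = €2,012,835
Enhanced fine: €1,341,890 + €2,012,835 = €3,354,725
Cap at €7,906,900: €3,354,725 is within the cap, no reduction.
Minimum €4,954,950: €3,354,725 is below the minimum → €4,954,950

Civil penalty: €4,954,950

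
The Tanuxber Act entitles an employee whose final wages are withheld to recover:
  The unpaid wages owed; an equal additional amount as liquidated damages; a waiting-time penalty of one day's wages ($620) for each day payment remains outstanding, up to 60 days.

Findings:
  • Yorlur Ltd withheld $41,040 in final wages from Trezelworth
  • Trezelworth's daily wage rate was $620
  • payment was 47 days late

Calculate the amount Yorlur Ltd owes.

$111,220

Liquidated damages (equal amount): $41,040
Penalty days: min(47, 60) = 47
Waiting-time penalty: 47 × $620 = $29,140
Total award: $41,040 + $41,040 + $29,140 = $111,220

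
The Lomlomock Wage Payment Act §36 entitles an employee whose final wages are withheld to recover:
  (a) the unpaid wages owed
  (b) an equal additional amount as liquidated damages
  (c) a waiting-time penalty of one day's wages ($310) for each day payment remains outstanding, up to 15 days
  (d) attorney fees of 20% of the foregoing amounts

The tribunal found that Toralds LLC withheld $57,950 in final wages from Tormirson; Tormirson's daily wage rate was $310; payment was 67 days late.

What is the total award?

$144,660

Liquidated damages (equal amount): $57,950
Penalty days: min(67, 15) = 15
Waiting-time penalty: 15 × $310 = $4,650
Subtotal: $57,950 + $57,950 + $4,650 = $120,550
Attorney fees: 20% of $120,550 = $24,110
Total award: $120,550 + $24,110 = $144,660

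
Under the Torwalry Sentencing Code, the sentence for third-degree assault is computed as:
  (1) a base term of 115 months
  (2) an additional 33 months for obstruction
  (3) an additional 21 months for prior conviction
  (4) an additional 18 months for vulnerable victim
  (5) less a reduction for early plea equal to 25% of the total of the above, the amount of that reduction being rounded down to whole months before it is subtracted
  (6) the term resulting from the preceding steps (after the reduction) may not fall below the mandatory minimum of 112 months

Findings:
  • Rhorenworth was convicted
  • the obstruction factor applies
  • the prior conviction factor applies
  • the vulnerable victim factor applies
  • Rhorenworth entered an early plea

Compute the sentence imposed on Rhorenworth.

141 months

Obstruction enhancement: +33 months
Prior conviction enhancement: +21 months
Vulnerable victim enhancement: +18 months
Adjusted term: 115 months + 33 months + 21 months + 18 months = 187 months
Early plea reduction: 25% of 187 months = 46 months (rounded down)
After reduction: 187 − 46 = 141 months
Minimum 112 months: 141 months meets the minimum, no increase.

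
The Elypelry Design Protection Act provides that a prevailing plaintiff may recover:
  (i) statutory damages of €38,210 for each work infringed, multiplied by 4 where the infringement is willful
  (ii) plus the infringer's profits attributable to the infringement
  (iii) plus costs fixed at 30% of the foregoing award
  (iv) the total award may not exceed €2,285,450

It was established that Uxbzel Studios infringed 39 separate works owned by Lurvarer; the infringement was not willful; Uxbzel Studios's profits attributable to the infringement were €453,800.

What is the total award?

€2,285,450

Statutory damages: 39 × €38,210 = €1,490,190
Infringement not willful: no ×4 enhancement.
Combined award: €1,490,190 + €453,800 = €1,943,990
Costs: 30% of €1,943,990 = €583,197
Award plus costs: €1,943,990 + €583,197 = €2,527,187
Cap at €2,285,450: €2,527,187 exceeds the cap → €2,285,450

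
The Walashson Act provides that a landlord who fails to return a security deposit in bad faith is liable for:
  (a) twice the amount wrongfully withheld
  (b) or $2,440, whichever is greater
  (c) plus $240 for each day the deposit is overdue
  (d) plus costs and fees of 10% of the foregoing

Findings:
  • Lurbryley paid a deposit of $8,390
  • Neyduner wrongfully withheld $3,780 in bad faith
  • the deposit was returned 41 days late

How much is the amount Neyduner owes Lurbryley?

$19,140

Doubled: 2 × $3,780 = $7,560
Minimum $2,440: $7,560 meets the minimum, no increase.
Late-return penalty: 41 × $240 = $9,840
Damages plus late penalty: $7,560 + $9,840 = $17,400
Costs and fees: 10% of $17,400 = $1,740
Total recovery: $17,400 + $1,740 = $19,140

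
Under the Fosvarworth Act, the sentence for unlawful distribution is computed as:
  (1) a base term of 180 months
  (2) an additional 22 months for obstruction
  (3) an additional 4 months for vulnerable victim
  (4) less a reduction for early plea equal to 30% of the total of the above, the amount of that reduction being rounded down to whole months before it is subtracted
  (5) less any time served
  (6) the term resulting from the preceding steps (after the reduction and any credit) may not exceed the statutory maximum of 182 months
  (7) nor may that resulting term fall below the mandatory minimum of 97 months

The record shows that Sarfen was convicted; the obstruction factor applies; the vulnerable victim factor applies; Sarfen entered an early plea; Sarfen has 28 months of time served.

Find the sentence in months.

Sentence: 117 months

Obstruction enhancement: +22 months
Vulnerable victim enhancement: +4 months
Adjusted term: 180 months + 22 months + 4 months = 206 months
Early plea reduction: 30% of 206 months = 61 months (rounded down)
After reduction: 206 − 61 = 145 months
Less time served: 145 months − 28 months = 117 months
Cap at 182 months: 117 months is within the cap, no reduction.
Minimum 97 months: 117 months meets the minimum, no increase.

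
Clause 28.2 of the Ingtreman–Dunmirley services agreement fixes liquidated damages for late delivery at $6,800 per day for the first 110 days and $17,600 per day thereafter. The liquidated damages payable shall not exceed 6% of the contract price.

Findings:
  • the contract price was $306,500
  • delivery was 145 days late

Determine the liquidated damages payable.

$18,390

First 110 days: 110 × $6,800 = $748,000
Remaining days: (145 − 110) × $17,600 = $616,000
Accrued per-day damages: $748,000 + $616,000 = $1,364,000
Cap: 6% of $306,500 = $18,390
Cap at $18,390: $1,364,000 exceeds the cap → $18,390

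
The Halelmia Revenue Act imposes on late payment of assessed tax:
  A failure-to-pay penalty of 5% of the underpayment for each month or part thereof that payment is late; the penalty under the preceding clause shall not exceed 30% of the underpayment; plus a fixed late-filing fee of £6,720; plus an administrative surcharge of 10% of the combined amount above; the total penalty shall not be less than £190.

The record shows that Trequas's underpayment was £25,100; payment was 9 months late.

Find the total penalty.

Accrued rate: 5% × 9 = 45%, capped at 30% → 30%
Failure-to-pay penalty: 30% of £25,100 = £7,530
Penalty before surcharge: £7,530 + £6,720 = £14,250
Administrative surcharge: 10% of £14,250 = £1,425
Total penalty: £14,250 + £1,425 = £15,675
Minimum £190: £15,675 meets the minimum, no increase.

Penalty: £15,675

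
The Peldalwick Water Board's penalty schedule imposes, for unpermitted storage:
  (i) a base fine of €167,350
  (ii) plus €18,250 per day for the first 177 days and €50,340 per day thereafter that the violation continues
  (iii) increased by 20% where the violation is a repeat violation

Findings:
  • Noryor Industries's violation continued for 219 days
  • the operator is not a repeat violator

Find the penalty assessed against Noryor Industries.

First 177 days: 177 × €18,250 = €3,230,250
Remaining days: (219 − 177) × €50,340 = €2,114,280
Per-day component: €3,230,250 + €2,114,280 = €5,344,530
Base plus per-day: €167,350 + €5,344,530 = €5,511,880
The operator is not a repeat violator: no 20% increase.

€5,511,880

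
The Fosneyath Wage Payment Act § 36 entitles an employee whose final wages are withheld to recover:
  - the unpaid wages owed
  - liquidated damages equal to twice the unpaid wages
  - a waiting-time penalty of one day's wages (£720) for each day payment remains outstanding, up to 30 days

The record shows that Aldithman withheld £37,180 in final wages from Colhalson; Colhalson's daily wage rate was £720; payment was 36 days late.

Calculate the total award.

Doubled: 2 × £37,180 = £74,360
Penalty days: min(36, 30) = 30
Waiting-time penalty: 30 × £720 = £21,600
Total award: £37,180 + £74,360 + £21,600 = £133,140

£133,140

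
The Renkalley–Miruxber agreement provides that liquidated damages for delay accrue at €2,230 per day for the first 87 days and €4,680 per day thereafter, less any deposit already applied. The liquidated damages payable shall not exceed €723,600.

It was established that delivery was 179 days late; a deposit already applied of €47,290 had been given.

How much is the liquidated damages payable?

First 87 days: 87 × €2,230 = €194,010
Remaining days: (179 − 87) × €4,680 = €430,560
Accrued per-day damages: €194,010 + €430,560 = €624,570
Less deposit already applied: €624,570 − €47,290 = €577,280
Cap at €723,600: €577,280 is within the cap, no reduction.

€577,280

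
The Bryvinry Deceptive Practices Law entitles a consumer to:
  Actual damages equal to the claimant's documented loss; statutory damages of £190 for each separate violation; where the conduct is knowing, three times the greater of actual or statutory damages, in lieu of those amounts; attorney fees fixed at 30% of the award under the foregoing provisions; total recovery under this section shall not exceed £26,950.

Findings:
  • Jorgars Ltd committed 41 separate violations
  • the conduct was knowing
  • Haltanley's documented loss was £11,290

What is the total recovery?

£26,950

Statutory damages: 41 × £190 = £7,790
Greater of actual damages (£11,290) or statutory damages (£7,790): £11,290
Trebled: 3 × £11,290 = £33,870
Attorney fees: 30% of £33,870 = £10,161
Total before cap: £33,870 + £10,161 = £44,031
Cap at £26,950: £44,031 exceeds the cap → £26,950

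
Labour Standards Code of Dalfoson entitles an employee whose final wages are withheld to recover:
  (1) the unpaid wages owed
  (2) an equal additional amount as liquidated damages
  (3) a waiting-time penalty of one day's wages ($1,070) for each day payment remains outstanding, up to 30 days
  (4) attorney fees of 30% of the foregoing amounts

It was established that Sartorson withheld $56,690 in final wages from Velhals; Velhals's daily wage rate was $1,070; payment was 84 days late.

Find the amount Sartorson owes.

$189,124

Liquidated damages (equal amount): $56,690
Penalty days: min(84, 30) = 30
Waiting-time penalty: 30 × $1,070 = $32,100
Subtotal: $56,690 + $56,690 + $32,100 = $145,480
Attorney fees: 30% of $145,480 = $43,644
Total award: $145,480 + $43,644 = $189,124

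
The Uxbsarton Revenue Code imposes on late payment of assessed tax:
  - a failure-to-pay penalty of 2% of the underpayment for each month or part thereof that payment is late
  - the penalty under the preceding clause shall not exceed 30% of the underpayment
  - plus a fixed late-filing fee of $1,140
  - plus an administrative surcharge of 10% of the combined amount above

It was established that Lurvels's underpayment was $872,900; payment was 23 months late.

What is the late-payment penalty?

Accrued rate: 2% × 23 = 46%, capped at 30% → 30%
Failure-to-pay penalty: 30% of $872,900 = $261,870
Penalty before surcharge: $261,870 + $1,140 = $263,010
Administrative surcharge: 10% of $263,010 = $26,301
Total penalty: $263,010 + $26,301 = $289,311

$289,311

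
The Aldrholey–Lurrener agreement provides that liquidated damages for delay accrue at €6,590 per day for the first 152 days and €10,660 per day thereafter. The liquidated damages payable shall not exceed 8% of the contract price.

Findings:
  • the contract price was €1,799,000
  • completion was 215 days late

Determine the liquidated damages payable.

First 152 days: 152 × €6,590 = €1,001,680
Remaining days: (215 − 152) × €10,660 = €671,580
Accrued per-day damages: €1,001,680 + €671,580 = €1,673,260
Cap: 8% of €1,799,000 = €143,920
Cap at €143,920: €1,673,260 exceeds the cap → €143,920

€143,920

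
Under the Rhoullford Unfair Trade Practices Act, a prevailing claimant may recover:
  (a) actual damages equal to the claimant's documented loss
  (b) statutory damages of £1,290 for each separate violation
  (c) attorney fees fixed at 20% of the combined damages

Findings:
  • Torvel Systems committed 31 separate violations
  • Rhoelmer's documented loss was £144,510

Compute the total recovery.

£221,400

Statutory damages: 31 × £1,290 = £39,990
Combined damages: £144,510 + £39,990 = £184,500
Attorney fees: 20% of £184,500 = £36,900
Total recovery: £184,500 + £36,900 = £221,400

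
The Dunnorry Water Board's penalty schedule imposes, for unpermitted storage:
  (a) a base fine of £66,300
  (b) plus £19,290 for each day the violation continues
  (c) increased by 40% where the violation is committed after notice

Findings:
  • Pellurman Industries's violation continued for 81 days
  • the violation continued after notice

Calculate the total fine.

Per-day component: 81 × £19,290 = £1,562,490
Base plus per-day: £66,300 + £1,562,490 = £1,628,790
Enhancement: 40% of £1,628,790 = £651,516
Enhanced fine: £1,628,790 + £651,516 = £2,280,306

Civil penalty: £2,280,306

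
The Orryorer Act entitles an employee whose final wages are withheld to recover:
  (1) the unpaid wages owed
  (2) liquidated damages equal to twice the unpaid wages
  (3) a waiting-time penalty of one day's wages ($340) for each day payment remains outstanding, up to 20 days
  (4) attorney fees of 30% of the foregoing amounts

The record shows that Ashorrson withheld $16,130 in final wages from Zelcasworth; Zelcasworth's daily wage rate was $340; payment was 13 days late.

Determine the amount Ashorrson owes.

Total award: $68,653

Doubled: 2 × $16,130 = $32,260
Penalty days: min(13, 20) = 13
Waiting-time penalty: 13 × $340 = $4,420
Subtotal: $16,130 + $32,260 + $4,420 = $52,810
Attorney fees: 30% of $52,810 = $15,843
Total award: $52,810 + $15,843 = $68,653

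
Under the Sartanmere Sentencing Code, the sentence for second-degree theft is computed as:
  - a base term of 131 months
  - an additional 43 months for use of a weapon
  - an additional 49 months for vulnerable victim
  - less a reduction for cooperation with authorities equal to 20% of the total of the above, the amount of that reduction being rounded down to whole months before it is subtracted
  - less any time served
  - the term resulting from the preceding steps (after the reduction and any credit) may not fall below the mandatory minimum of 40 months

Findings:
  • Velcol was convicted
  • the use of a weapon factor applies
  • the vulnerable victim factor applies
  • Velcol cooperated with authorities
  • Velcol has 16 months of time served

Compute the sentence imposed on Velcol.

Use of a weapon enhancement: +43 months
Vulnerable victim enhancement: +49 months
Adjusted term: 131 months + 43 months + 49 months = 223 months
Cooperation with authorities reduction: 20% of 223 months = 44 months (rounded down)
After reduction: 223 − 44 = 179 months
Less time served: 179 months − 16 months = 163 months
Minimum 40 months: 163 months meets the minimum, no increase.

163 months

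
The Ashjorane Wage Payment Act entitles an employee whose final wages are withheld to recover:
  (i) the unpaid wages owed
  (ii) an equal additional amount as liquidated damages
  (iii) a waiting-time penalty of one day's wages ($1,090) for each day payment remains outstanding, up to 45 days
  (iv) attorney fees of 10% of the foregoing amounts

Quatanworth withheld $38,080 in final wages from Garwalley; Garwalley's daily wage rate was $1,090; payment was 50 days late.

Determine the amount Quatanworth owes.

Liquidated damages (equal amount): $38,080
Penalty days: min(50, 45) = 45
Waiting-time penalty: 45 × $1,090 = $49,050
Subtotal: $38,080 + $38,080 + $49,050 = $125,210
Attorney fees: 10% of $125,210 = $12,521
Total award: $125,210 + $12,521 = $137,731

Total award: $137,731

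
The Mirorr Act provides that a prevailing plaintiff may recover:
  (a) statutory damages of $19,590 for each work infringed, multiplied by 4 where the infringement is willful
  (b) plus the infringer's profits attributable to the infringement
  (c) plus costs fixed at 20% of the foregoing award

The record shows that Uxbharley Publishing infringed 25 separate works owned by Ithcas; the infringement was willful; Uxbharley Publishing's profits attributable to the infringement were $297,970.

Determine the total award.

Statutory damages: 25 × $19,590 = $489,750
Multiplied by 4: 4 × $489,750 = $1,959,000
Combined award: $1,959,000 + $297,970 = $2,256,970
Costs: 20% of $2,256,970 = $451,394
Award plus costs: $2,256,970 + $451,394 = $2,708,364

$2,708,364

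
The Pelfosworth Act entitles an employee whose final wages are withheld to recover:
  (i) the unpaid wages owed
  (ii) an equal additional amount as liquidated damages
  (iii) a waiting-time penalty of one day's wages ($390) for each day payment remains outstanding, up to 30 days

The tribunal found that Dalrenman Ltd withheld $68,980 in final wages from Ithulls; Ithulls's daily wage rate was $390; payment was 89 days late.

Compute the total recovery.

Liquidated damages (equal amount): $68,980
Penalty days: min(89, 30) = 30
Waiting-time penalty: 30 × $390 = $11,700
Total award: $68,980 + $68,980 + $11,700 = $149,660

$149,660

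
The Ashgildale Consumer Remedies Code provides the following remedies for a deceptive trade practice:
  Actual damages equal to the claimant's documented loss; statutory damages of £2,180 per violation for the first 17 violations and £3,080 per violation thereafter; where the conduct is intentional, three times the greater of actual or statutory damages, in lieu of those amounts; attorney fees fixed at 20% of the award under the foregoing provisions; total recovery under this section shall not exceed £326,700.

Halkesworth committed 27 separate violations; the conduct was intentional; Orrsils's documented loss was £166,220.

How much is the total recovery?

Total recovery: £326,700

First 17 violations: 17 × £2,180 = £37,060
Remaining violations: (27 − 17) × £3,080 = £30,800
Statutory damages: £37,060 + £30,800 = £67,860
Greater of actual damages (£166,220) or statutory damages (£67,860): £166,220
Trebled: 3 × £166,220 = £498,660
Attorney fees: 20% of £498,660 = £99,732
Total before cap: £498,660 + £99,732 = £598,392
Cap at £326,700: £598,392 exceeds the cap → £326,700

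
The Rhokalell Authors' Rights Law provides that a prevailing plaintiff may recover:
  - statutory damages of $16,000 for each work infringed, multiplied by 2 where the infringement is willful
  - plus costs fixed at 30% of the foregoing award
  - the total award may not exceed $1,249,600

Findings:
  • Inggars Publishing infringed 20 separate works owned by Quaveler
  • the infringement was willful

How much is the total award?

Statutory damages: 20 × $16,000 = $320,000
Doubled: 2 × $320,000 = $640,000
Costs: 30% of $640,000 = $192,000
Award plus costs: $640,000 + $192,000 = $832,000
Cap at $1,249,600: $832,000 is within the cap, no reduction.

$832,000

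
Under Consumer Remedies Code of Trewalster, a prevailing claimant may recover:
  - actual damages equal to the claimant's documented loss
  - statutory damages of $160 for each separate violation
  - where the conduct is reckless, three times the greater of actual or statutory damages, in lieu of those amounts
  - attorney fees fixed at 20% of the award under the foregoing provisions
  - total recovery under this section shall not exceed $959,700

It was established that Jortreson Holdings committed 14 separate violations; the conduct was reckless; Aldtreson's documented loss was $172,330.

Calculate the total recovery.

Total recovery: $620,388

Statutory damages: 14 × $160 = $2,240
Greater of actual damages ($172,330) or statutory damages ($2,240): $172,330
Trebled: 3 × $172,330 = $516,990
Attorney fees: 20% of $516,990 = $103,398
Total before cap: $516,990 + $103,398 = $620,388
Cap at $959,700: $620,388 is within the cap, no reduction.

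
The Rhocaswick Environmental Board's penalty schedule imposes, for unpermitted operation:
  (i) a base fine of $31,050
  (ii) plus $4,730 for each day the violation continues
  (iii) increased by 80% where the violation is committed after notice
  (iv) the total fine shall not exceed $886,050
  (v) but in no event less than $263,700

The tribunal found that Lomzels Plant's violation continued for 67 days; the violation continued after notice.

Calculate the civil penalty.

Per-day component: 67 × $4,730 = $316,910
Base plus per-day: $31,050 + $316,910 = $347,960
Enhancement: 80% of $347,960 = $278,368
Enhanced fine: $347,960 + $278,368 = $626,328
Cap at $886,050: $626,328 is within the cap, no reduction.
Minimum $263,700: $626,328 meets the minimum, no increase.

$626,328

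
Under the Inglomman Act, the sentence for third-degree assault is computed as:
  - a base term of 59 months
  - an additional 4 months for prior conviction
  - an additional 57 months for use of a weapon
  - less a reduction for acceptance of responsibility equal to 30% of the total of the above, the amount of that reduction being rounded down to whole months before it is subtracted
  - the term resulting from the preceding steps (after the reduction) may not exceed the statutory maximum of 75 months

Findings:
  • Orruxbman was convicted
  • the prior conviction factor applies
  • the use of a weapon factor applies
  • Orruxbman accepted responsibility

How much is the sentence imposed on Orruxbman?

75 months

Prior conviction enhancement: +4 months
Use of a weapon enhancement: +57 months
Adjusted term: 59 months + 4 months + 57 months = 120 months
Acceptance of responsibility reduction: 30% of 120 months = 36 months (rounded down)
After reduction: 120 − 36 = 84 months
Cap at 75 months: 84 months exceeds the cap → 75 months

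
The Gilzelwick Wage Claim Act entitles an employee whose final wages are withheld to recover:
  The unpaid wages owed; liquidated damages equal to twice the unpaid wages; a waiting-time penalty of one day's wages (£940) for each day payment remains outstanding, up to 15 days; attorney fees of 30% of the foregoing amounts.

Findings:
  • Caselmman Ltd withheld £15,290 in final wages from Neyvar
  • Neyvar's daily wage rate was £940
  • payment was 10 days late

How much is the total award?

Doubled: 2 × £15,290 = £30,580
Penalty days: min(10, 15) = 10
Waiting-time penalty: 10 × £940 = £9,400
Subtotal: £15,290 + £30,580 + £9,400 = £55,270
Attorney fees: 30% of £55,270 = £16,581
Total award: £55,270 + £16,581 = £71,851

£71,851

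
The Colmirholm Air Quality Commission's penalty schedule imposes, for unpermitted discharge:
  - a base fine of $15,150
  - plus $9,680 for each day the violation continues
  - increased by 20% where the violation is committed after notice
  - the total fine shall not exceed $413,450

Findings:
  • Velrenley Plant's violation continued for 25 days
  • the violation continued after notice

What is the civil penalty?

Per-day component: 25 × $9,680 = $242,000
Base plus per-day: $15,150 + $242,000 = $257,150
Enhancement: 20% of $257,150 = $51,430
Enhanced fine: $257,150 + $51,430 = $308,580
Cap at $413,450: $308,580 is within the cap, no reduction.

$308,580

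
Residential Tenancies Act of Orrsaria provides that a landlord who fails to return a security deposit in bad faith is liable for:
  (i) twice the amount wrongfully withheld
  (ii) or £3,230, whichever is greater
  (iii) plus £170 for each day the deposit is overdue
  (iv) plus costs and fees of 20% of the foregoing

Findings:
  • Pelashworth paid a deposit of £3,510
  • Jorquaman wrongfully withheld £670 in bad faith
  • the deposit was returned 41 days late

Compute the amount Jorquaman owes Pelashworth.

Doubled: 2 × £670 = £1,340
Minimum £3,230: £1,340 is below the minimum → £3,230
Late-return penalty: 41 × £170 = £6,970
Damages plus late penalty: £3,230 + £6,970 = £10,200
Costs and fees: 20% of £10,200 = £2,040
Total recovery: £10,200 + £2,040 = £12,240

£12,240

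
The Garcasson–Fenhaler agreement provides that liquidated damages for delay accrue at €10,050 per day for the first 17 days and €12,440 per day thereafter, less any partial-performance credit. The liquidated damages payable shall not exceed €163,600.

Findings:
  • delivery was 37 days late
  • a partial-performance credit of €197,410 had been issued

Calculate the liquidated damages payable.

First 17 days: 17 × €10,050 = €170,850
Remaining days: (37 − 17) × €12,440 = €248,800
Accrued per-day damages: €170,850 + €248,800 = €419,650
Less partial-performance credit: €419,650 − €197,410 = €222,240
Cap at €163,600: €222,240 exceeds the cap → €163,600

€163,600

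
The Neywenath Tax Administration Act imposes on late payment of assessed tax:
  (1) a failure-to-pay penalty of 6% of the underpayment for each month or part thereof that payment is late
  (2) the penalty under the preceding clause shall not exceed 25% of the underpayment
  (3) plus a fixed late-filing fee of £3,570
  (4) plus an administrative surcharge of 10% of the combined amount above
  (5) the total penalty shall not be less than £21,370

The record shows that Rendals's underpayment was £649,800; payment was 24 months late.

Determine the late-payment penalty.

£182,622

Accrued rate: 6% × 24 = 144%, capped at 25% → 25%
Failure-to-pay penalty: 25% of £649,800 = £162,450
Penalty before surcharge: £162,450 + £3,570 = £166,020
Administrative surcharge: 10% of £166,020 = £16,602
Total penalty: £166,020 + £16,602 = £182,622
Minimum £21,370: £182,622 meets the minimum, no increase.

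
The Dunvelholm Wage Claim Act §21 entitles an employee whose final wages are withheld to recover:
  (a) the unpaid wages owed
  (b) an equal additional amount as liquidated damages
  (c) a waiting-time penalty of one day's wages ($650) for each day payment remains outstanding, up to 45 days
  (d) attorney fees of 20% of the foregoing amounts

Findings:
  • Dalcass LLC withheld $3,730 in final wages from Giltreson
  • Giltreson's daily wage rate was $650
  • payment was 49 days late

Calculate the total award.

$44,052

Liquidated damages (equal amount): $3,730
Penalty days: min(49, 45) = 45
Waiting-time penalty: 45 × $650 = $29,250
Subtotal: $3,730 + $3,730 + $29,250 = $36,710
Attorney fees: 20% of $36,710 = $7,342
Total award: $36,710 + $7,342 = $44,052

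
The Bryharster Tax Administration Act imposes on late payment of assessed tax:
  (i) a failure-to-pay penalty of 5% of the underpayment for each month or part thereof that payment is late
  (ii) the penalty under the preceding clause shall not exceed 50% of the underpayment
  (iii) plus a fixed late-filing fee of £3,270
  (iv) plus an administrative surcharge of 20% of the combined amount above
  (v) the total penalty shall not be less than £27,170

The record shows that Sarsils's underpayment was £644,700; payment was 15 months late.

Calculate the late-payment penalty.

Accrued rate: 5% × 15 = 75%, capped at 50% → 50%
Failure-to-pay penalty: 50% of £644,700 = £322,350
Penalty before surcharge: £322,350 + £3,270 = £325,620
Administrative surcharge: 20% of £325,620 = £65,124
Total penalty: £325,620 + £65,124 = £390,744
Minimum £27,170: £390,744 meets the minimum, no increase.

£390,744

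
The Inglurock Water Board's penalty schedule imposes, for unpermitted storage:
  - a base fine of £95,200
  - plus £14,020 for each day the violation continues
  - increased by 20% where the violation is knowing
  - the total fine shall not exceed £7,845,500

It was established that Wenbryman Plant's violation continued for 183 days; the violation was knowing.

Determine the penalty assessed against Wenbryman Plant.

£3,193,032

Per-day component: 183 × £14,020 = £2,565,660
Base plus per-day: £95,200 + £2,565,660 = £2,660,860
Enhancement: 20% of £2,660,860 = £532,172
Enhanced fine: £2,660,860 + £532,172 = £3,193,032
Cap at £7,845,500: £3,193,032 is within the cap, no reduction.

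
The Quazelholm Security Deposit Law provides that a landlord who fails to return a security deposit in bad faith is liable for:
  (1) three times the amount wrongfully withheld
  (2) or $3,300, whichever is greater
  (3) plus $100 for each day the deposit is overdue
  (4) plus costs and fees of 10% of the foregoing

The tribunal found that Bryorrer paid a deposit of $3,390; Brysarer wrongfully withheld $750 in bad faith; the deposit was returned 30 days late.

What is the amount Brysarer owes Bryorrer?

Trebled: 3 × $750 = $2,250
Minimum $3,300: $2,250 is below the minimum → $3,300
Late-return penalty: 30 × $100 = $3,000
Damages plus late penalty: $3,300 + $3,000 = $6,300
Costs and fees: 10% of $6,300 = $630
Total recovery: $6,300 + $630 = $6,930

Recovery: $6,930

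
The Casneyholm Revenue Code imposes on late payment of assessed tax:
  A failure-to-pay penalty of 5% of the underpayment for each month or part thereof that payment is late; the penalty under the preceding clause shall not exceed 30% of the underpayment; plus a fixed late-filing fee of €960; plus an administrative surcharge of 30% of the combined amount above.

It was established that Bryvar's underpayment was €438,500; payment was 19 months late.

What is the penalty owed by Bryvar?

Accrued rate: 5% × 19 = 95%, capped at 30% → 30%
Failure-to-pay penalty: 30% of €438,500 = €131,550
Penalty before surcharge: €131,550 + €960 = €132,510
Administrative surcharge: 30% of €132,510 = €39,753
Total penalty: €132,510 + €39,753 = €172,263

€172,263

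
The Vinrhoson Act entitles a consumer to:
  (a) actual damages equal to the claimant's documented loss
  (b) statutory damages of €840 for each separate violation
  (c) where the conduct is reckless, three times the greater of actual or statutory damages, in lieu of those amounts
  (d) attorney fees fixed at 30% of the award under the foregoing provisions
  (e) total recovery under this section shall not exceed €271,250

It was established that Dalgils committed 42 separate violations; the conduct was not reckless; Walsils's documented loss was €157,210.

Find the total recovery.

Statutory damages: 42 × €840 = €35,280
Conduct not reckless: the in-lieu enhancement does not apply.
Actual plus statutory damages: €157,210 + €35,280 = €192,490
Attorney fees: 30% of €192,490 = €57,747
Total before cap: €192,490 + €57,747 = €250,237
Cap at €271,250: €250,237 is within the cap, no reduction.

Total recovery: €250,237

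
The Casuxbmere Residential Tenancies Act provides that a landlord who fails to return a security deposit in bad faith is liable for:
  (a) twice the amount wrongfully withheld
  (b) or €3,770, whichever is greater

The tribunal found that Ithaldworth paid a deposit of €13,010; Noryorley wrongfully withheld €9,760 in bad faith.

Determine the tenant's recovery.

€19,520

Doubled: 2 × €9,760 = €19,520
Minimum €3,770: €19,520 meets the minimum, no increase.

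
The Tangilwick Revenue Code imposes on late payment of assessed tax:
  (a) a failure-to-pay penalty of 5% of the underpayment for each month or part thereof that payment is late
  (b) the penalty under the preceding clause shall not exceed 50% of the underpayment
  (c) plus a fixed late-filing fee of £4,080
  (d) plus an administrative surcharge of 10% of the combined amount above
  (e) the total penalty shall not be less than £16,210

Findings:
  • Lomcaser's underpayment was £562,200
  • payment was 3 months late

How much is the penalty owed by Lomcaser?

£97,251

Accrued rate: 5% × 3 = 15%, capped at 50% → 15%
Failure-to-pay penalty: 15% of £562,200 = £84,330
Penalty before surcharge: £84,330 + £4,080 = £88,410
Administrative surcharge: 10% of £88,410 = £8,841
Total penalty: £88,410 + £8,841 = £97,251
Minimum £16,210: £97,251 meets the minimum, no increase.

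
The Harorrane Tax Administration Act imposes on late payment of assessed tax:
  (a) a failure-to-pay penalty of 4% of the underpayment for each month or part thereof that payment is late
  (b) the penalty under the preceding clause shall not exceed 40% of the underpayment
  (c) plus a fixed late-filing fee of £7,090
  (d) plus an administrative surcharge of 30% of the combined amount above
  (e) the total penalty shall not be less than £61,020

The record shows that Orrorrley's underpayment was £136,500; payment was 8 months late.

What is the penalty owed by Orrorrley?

£66,001

Accrued rate: 4% × 8 = 32%, capped at 40% → 32%
Failure-to-pay penalty: 32% of £136,500 = £43,680
Penalty before surcharge: £43,680 + £7,090 = £50,770
Administrative surcharge: 30% of £50,770 = £15,231
Total penalty: £50,770 + £15,231 = £66,001
Minimum £61,020: £66,001 meets the minimum, no increase.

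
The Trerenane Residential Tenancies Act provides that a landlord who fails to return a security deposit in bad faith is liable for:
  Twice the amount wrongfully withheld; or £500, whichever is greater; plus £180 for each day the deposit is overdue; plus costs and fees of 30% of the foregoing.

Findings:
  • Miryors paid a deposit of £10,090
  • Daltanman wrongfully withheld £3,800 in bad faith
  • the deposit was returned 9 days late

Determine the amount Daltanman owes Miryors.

£11,986

Doubled: 2 × £3,800 = £7,600
Minimum £500: £7,600 meets the minimum, no increase.
Late-return penalty: 9 × £180 = £1,620
Damages plus late penalty: £7,600 + £1,620 = £9,220
Costs and fees: 30% of £9,220 = £2,766
Total recovery: £9,220 + £2,766 = £11,986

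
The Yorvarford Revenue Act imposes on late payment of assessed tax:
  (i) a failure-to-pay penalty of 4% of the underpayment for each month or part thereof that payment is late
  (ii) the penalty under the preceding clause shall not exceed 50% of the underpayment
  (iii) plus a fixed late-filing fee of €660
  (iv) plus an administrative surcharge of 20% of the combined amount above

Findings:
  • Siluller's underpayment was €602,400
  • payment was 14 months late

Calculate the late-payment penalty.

Accrued rate: 4% × 14 = 56%, capped at 50% → 50%
Failure-to-pay penalty: 50% of €602,400 = €301,200
Penalty before surcharge: €301,200 + €660 = €301,860
Administrative surcharge: 20% of €301,860 = €60,372
Total penalty: €301,860 + €60,372 = €362,232

€362,232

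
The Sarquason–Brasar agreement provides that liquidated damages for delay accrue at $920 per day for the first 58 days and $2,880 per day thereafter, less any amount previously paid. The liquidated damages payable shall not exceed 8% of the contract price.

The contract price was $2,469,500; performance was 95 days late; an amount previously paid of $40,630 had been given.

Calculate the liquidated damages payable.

First 58 days: 58 × $920 = $53,360
Remaining days: (95 − 58) × $2,880 = $106,560
Accrued per-day damages: $53,360 + $106,560 = $159,920
Less amount previously paid: $159,920 − $40,630 = $119,290
Cap: 8% of $2,469,500 = $197,560
Cap at $197,560: $119,290 is within the cap, no reduction.

$119,290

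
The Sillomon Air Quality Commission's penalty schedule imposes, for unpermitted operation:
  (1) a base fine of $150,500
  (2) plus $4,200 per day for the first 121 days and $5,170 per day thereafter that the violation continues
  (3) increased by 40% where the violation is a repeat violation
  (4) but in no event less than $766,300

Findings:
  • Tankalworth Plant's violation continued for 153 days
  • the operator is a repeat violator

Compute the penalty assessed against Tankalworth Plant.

$1,153,796

First 121 days: 121 × $4,200 = $508,200
Remaining days: (153 − 121) × $5,170 = $165,440
Per-day component: $508,200 + $165,440 = $673,640
Base plus per-day: $150,500 + $673,640 = $824,140
Enhancement: 40% of $824,140 = $329,656
Enhanced fine: $824,140 + $329,656 = $1,153,796
Minimum $766,300: $1,153,796 meets the minimum, no increase.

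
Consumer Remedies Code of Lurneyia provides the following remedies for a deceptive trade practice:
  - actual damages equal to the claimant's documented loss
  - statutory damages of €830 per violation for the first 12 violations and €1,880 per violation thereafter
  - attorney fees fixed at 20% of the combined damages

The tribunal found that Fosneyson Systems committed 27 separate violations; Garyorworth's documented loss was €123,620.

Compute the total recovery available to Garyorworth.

€194,136

First 12 violations: 12 × €830 = €9,960
Remaining violations: (27 − 12) × €1,880 = €28,200
Statutory damages: €9,960 + €28,200 = €38,160
Combined damages: €123,620 + €38,160 = €161,780
Attorney fees: 20% of €161,780 = €32,356
Total recovery: €161,780 + €32,356 = €194,136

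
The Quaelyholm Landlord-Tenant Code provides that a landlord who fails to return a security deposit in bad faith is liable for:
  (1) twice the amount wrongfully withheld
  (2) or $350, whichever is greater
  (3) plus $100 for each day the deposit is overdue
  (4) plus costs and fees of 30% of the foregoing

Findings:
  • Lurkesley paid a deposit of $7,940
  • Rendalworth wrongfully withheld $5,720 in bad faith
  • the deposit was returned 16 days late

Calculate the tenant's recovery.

$16,952

Doubled: 2 × $5,720 = $11,440
Minimum $350: $11,440 meets the minimum, no increase.
Late-return penalty: 16 × $100 = $1,600
Damages plus late penalty: $11,440 + $1,600 = $13,040
Costs and fees: 30% of $13,040 = $3,912
Total recovery: $13,040 + $3,912 = $16,952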